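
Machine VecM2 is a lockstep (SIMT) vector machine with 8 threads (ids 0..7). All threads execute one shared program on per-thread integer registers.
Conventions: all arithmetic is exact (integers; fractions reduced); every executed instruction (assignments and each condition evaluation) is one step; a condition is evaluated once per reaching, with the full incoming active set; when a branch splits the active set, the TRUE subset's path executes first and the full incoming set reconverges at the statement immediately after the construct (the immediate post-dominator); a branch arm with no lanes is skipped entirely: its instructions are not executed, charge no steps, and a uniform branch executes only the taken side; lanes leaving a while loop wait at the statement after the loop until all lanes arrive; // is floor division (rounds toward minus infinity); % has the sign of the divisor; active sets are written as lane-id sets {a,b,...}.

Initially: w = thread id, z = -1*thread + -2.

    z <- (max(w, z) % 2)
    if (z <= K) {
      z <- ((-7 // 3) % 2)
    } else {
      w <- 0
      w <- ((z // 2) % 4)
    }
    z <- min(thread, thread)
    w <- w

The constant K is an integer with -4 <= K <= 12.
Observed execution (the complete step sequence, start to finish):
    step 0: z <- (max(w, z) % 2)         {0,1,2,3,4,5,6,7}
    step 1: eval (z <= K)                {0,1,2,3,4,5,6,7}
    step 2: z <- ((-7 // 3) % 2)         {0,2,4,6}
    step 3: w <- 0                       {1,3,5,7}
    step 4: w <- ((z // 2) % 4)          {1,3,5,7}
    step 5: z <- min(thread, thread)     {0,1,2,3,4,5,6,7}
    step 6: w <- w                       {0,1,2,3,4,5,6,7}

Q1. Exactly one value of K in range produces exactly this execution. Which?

Answer: K = 0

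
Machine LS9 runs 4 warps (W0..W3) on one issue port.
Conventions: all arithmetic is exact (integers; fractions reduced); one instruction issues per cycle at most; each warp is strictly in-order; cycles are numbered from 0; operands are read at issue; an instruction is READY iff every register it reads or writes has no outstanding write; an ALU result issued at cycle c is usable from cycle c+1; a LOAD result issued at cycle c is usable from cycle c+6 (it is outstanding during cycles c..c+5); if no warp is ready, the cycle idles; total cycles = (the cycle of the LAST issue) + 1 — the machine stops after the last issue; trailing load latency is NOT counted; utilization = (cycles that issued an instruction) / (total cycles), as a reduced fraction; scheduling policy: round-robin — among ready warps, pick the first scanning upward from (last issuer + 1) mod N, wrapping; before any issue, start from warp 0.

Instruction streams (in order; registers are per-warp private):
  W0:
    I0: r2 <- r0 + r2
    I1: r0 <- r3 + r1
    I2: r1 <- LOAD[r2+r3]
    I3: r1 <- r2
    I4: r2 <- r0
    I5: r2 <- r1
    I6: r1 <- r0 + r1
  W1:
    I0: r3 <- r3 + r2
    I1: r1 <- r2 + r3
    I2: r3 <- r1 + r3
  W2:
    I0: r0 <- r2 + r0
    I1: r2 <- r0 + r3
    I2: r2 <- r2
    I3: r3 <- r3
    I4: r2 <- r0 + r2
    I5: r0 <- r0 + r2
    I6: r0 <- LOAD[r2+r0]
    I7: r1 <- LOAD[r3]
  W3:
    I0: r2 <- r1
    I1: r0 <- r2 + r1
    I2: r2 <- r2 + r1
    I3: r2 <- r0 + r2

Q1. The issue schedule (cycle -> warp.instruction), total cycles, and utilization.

cycle 0: W0.I0
cycle 1: W1.I0
cycle 2: W2.I0
cycle 3: W3.I0
cycle 4: W0.I1
cycle 5: W1.I1
cycle 6: W2.I1
cycle 7: W3.I1
cycle 8: W0.I2
cycle 9: W1.I2
cycle 10: W2.I2
cycle 11: W3.I2
cycle 12: W2.I3
cycle 13: W3.I3
cycle 14: W0.I3
cycle 15: W2.I4
cycle 16: W0.I4
cycle 17: W2.I5
cycle 18: W0.I5
cycle 19: W2.I6
cycle 20: W0.I6
cycle 21: W2.I7

Answer: 22 cycles, utilization 1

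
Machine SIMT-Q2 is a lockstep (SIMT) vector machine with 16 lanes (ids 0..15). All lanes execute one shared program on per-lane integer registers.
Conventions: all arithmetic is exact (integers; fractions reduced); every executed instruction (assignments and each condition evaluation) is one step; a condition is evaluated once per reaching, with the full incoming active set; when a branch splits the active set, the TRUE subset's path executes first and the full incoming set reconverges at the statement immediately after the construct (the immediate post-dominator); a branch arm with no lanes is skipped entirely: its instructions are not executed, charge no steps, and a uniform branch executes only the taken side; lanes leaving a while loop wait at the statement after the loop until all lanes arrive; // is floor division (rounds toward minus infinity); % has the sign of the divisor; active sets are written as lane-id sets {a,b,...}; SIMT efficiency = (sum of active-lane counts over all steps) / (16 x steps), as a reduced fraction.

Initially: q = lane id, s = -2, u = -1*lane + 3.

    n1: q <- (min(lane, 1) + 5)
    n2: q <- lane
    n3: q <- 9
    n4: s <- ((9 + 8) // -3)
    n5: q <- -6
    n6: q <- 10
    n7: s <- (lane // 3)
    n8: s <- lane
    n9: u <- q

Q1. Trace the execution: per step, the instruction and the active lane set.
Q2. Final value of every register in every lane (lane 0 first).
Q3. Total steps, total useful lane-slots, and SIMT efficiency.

step 0: q <- (min(lane, 1) + 5)      {0,1,2,3,4,5,6,7,8,9,10,11,12,13,14,15}
step 1: q <- lane                    {0,1,2,3,4,5,6,7,8,9,10,11,12,13,14,15}
step 2: q <- 9                       {0,1,2,3,4,5,6,7,8,9,10,11,12,13,14,15}
step 3: s <- ((9 + 8) // -3)         {0,1,2,3,4,5,6,7,8,9,10,11,12,13,14,15}
step 4: q <- -6                      {0,1,2,3,4,5,6,7,8,9,10,11,12,13,14,15}
step 5: q <- 10                      {0,1,2,3,4,5,6,7,8,9,10,11,12,13,14,15}
step 6: s <- (lane // 3)             {0,1,2,3,4,5,6,7,8,9,10,11,12,13,14,15}
step 7: s <- lane                    {0,1,2,3,4,5,6,7,8,9,10,11,12,13,14,15}
step 8: u <- q                       {0,1,2,3,4,5,6,7,8,9,10,11,12,13,14,15}

Answer: 9 steps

q: 10,10,10,10,10,10,10,10,10,10,10,10,10,10,10,10
s: 0,1,2,3,4,5,6,7,8,9,10,11,12,13,14,15
u: 10,10,10,10,10,10,10,10,10,10,10,10,10,10,10,10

steps = 9; useful = 144; efficiency = 144/144 = 1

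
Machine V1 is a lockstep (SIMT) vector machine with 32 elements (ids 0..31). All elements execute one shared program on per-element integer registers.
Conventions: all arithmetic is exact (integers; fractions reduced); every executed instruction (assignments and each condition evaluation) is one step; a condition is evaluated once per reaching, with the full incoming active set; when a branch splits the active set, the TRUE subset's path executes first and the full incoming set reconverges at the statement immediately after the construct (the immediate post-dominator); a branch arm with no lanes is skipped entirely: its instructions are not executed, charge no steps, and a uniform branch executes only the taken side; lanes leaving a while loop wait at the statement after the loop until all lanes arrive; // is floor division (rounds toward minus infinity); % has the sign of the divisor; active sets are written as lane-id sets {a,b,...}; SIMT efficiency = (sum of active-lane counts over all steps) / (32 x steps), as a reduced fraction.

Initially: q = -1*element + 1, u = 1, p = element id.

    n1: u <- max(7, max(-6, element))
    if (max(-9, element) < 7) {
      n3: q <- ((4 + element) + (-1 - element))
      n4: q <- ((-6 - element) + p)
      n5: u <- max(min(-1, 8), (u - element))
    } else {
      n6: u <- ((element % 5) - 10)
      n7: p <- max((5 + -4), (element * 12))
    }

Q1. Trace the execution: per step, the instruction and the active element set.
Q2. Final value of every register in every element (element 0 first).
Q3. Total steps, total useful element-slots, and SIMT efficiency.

step 0: u <- max(7, max(-6, element)) {0,1,2,3,4,5,6,7,8,9,10,11,12,13,14,15,16,17,18,19,20,21,22,23,24,25,26,27,28,29,30,31}
step 1: eval (max(-9, element) < 7)  {0,1,2,3,4,5,6,7,8,9,10,11,12,13,14,15,16,17,18,19,20,21,22,23,24,25,26,27,28,29,30,31}
step 2: q <- ((4 + element) + (-1 - element)) {0,1,2,3,4,5,6}
step 3: q <- ((-6 - element) + p)    {0,1,2,3,4,5,6}
step 4: u <- max(min(-1, 8), (u - element)) {0,1,2,3,4,5,6}
step 5: u <- ((element % 5) - 10)    {7,8,9,10,11,12,13,14,15,16,17,18,19,20,21,22,23,24,25,26,27,28,29,30,31}
step 6: p <- max((5 + -4), (element * 12)) {7,8,9,10,11,12,13,14,15,16,17,18,19,20,21,22,23,24,25,26,27,28,29,30,31}

Answer: 7 steps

q: -6,-6,-6,-6,-6,-6,-6,-6,-7,-8,-9,-10,-11,-12,-13,-14,-15,-16,-17,-18,-19,-20,-21,-22,-23,-24,-25,-26,-27,-28,-29,-30
u: 7,6,5,4,3,2,1,-8,-7,-6,-10,-9,-8,-7,-6,-10,-9,-8,-7,-6,-10,-9,-8,-7,-6,-10,-9,-8,-7,-6,-10,-9
p: 0,1,2,3,4,5,6,84,96,108,120,132,144,156,168,180,192,204,216,228,240,252,264,276,288,300,312,324,336,348,360,372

steps = 7; useful = 135; efficiency = 135/224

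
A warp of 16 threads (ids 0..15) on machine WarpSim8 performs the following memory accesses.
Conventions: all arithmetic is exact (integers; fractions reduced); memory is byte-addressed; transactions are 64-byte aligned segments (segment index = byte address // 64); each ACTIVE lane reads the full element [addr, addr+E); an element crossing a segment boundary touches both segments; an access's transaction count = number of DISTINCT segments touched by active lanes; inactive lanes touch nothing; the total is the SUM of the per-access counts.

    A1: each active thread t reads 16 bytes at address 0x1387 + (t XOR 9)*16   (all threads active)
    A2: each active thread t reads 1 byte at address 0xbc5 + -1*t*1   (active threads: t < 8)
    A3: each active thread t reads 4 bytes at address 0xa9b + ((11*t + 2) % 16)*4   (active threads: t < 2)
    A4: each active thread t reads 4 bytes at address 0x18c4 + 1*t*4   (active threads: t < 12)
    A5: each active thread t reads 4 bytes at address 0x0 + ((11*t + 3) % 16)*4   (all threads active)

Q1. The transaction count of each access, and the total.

A1: 5 transactions
A2: 2 transactions
A3: 2 transactions
A4: 1 transaction
A5: 1 transaction

Answer: 5,2,2,1,1; total 11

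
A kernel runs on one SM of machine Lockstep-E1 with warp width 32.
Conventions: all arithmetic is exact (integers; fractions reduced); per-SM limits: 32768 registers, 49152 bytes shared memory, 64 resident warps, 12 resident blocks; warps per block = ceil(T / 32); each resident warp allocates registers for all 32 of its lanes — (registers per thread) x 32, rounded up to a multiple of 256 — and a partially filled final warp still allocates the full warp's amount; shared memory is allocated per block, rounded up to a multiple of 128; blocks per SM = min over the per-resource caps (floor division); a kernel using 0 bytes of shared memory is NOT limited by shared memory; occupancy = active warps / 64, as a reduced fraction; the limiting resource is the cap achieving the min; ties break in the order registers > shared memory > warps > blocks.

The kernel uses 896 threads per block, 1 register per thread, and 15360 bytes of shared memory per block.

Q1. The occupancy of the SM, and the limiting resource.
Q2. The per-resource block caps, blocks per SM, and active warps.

Answer: occupancy 7/8, limited by warps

registers: 4 blocks
shared memory: 3 blocks
warps: 2 blocks
blocks: 12 blocks

Answer: 2 blocks, 56 active warps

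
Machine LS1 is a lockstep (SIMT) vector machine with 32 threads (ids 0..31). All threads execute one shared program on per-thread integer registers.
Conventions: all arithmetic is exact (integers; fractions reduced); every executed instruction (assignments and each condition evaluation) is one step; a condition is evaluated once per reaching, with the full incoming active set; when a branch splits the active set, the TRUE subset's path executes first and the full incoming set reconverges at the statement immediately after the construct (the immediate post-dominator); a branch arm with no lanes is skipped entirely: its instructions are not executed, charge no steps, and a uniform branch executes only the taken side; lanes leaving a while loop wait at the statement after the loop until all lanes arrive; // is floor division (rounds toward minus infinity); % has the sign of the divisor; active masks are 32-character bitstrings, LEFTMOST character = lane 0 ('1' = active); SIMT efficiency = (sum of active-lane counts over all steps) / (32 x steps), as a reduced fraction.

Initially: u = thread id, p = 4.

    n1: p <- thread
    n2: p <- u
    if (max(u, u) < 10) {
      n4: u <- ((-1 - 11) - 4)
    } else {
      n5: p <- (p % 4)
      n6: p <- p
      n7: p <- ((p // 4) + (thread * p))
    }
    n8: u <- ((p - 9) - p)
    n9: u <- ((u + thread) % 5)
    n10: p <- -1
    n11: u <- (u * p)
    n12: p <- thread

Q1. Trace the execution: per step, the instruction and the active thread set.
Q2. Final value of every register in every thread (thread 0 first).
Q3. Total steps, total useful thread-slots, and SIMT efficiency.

step 0: p <- thread                  11111111111111111111111111111111
step 1: p <- u                       11111111111111111111111111111111
step 2: eval (max(u, u) < 10)        11111111111111111111111111111111
step 3: u <- ((-1 - 11) - 4)         11111111110000000000000000000000
step 4: p <- (p % 4)                 00000000001111111111111111111111
step 5: p <- p                       00000000001111111111111111111111
step 6: p <- ((p // 4) + (thread * p)) 00000000001111111111111111111111
step 7: u <- ((p - 9) - p)           11111111111111111111111111111111
step 8: u <- ((u + thread) % 5)      11111111111111111111111111111111
step 9: p <- -1                      11111111111111111111111111111111
step 10: u <- (u * p)                 11111111111111111111111111111111
step 11: p <- thread                  11111111111111111111111111111111

Answer: 12 steps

u: -1,-2,-3,-4,0,-1,-2,-3,-4,0,-1,-2,-3,-4,0,-1,-2,-3,-4,0,-1,-2,-3,-4,0,-1,-2,-3,-4,0,-1,-2
p: 0,1,2,3,4,5,6,7,8,9,10,11,12,13,14,15,16,17,18,19,20,21,22,23,24,25,26,27,28,29,30,31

steps = 12; useful = 332; efficiency = 332/384 = 83/96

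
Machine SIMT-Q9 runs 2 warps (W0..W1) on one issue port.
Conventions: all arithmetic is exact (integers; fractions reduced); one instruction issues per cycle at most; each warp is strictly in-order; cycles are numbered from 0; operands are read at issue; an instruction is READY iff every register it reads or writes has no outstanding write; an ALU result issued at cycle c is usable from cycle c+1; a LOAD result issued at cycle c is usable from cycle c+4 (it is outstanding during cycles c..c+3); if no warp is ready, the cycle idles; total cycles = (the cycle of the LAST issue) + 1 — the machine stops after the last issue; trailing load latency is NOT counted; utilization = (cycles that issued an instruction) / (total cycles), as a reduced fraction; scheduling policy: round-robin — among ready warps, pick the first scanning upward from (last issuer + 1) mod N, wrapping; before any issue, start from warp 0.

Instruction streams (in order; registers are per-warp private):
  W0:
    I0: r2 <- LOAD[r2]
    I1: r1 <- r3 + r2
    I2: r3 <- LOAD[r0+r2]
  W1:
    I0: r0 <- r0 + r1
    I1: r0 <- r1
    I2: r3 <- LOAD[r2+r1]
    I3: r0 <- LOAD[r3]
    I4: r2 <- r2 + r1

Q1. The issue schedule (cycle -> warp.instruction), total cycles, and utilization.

cycle 0: W0.I0
cycle 1: W1.I0
cycle 2: W1.I1
cycle 3: W1.I2
cycle 4: W0.I1
cycle 5: W0.I2
cycle 6: idle
cycle 7: W1.I3
cycle 8: W1.I4

Answer: 9 cycles, utilization 8/9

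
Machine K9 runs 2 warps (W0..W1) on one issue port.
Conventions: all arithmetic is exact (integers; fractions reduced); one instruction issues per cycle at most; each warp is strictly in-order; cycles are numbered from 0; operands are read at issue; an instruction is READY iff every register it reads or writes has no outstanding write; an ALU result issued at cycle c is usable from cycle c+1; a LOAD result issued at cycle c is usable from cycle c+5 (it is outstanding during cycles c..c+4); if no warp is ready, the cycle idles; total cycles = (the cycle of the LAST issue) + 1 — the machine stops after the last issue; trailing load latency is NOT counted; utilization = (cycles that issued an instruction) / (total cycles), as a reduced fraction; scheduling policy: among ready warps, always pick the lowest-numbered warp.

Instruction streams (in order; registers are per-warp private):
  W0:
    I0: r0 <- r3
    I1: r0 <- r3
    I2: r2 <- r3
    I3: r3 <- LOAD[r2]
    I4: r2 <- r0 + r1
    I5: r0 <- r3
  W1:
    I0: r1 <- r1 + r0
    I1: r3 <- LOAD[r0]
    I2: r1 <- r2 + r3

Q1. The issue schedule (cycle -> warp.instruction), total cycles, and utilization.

cycle 0: W0.I0
cycle 1: W0.I1
cycle 2: W0.I2
cycle 3: W0.I3
cycle 4: W0.I4
cycle 5: W1.I0
cycle 6: W1.I1
cycle 7: idle
cycle 8: W0.I5
cycle 9: idle
cycle 10: idle
cycle 11: W1.I2

Answer: 12 cycles, utilization 3/4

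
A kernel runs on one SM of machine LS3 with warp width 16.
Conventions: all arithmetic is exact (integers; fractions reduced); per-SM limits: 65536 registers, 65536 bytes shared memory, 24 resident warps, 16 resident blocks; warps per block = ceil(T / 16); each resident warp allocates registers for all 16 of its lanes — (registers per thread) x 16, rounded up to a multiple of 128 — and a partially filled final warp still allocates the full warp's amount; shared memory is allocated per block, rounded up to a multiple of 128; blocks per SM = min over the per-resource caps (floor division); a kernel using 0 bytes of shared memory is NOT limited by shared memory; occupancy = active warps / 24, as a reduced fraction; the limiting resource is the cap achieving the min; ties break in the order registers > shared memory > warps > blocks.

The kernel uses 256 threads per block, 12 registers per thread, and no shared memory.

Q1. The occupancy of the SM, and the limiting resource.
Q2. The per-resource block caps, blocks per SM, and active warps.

Answer: occupancy 2/3, limited by warps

registers: 16 blocks
shared memory: no limit (kernel uses none)
warps: 1 block
blocks: 16 blocks

Answer: 1 block, 16 active warps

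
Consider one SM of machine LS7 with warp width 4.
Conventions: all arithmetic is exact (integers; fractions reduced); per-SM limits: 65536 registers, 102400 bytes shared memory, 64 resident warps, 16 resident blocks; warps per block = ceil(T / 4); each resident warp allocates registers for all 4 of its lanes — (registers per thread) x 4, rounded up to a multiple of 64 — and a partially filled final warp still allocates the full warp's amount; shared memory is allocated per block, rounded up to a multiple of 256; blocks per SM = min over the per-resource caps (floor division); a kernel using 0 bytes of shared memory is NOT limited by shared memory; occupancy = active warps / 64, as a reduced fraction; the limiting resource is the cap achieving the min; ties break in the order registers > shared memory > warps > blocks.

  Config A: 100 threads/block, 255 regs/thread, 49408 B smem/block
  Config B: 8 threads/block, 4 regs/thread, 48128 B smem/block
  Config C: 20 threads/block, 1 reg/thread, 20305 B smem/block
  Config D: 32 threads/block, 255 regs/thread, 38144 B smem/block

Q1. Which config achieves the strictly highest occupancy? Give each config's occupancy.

occupancies: A 25/32, B 1/16, C 25/64, D 1/4

Answer: A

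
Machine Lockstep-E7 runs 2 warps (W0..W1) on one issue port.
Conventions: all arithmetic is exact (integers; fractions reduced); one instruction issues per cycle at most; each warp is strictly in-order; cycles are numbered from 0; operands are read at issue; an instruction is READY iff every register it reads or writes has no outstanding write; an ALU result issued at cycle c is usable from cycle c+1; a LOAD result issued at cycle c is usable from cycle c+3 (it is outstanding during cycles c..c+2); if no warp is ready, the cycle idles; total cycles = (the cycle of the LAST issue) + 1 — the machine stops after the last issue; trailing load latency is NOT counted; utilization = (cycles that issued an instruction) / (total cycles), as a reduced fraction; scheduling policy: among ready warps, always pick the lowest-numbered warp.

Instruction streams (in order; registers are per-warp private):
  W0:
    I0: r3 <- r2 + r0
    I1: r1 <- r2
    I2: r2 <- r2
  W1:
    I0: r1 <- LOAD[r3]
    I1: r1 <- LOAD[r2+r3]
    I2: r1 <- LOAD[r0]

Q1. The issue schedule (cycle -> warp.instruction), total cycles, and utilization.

cycle 0: W0.I0
cycle 1: W0.I1
cycle 2: W0.I2
cycle 3: W1.I0
cycle 4: idle
cycle 5: idle
cycle 6: W1.I1
cycle 7: idle
cycle 8: idle
cycle 9: W1.I2

Answer: 10 cycles, utilization 3/5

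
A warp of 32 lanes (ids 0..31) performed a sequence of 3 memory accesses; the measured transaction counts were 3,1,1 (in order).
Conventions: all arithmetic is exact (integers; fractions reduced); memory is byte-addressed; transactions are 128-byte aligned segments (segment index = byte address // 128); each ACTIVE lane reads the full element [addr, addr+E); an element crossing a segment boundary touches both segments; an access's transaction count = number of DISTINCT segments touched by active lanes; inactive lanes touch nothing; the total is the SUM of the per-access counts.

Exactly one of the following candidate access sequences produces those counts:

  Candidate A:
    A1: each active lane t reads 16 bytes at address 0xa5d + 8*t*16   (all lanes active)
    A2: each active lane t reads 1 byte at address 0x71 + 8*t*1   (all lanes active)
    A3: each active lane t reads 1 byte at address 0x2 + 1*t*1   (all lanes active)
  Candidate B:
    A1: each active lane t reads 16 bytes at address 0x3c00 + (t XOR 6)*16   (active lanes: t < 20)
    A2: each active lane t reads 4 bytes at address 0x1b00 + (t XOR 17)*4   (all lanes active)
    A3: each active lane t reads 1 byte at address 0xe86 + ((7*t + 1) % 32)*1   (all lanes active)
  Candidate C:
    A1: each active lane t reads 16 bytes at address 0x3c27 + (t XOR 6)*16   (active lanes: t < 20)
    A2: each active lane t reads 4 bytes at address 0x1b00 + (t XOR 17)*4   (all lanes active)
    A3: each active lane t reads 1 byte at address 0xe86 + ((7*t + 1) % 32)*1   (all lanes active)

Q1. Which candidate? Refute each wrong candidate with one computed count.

A: A1 gives 32 transactions, not 3
C: A1 gives 4 transactions, not 3
B: all counts match (3,1,1)

Answer: B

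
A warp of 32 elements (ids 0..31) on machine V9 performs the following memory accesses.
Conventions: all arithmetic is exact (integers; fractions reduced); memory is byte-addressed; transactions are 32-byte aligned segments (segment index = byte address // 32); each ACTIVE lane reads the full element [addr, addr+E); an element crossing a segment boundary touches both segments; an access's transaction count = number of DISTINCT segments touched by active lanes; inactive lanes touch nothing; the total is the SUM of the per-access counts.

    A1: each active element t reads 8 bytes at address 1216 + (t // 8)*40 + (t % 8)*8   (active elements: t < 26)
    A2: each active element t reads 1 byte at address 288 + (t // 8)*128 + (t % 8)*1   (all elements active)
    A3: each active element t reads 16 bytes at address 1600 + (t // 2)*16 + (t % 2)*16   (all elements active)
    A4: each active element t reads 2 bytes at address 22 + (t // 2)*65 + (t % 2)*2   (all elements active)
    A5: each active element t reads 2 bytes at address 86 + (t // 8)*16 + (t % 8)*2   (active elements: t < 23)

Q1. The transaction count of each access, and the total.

A1: 5 transactions
A2: 4 transactions
A3: 9 transactions
A4: 19 transactions
A5: 3 transactions

Answer: 5,4,9,19,3; total 40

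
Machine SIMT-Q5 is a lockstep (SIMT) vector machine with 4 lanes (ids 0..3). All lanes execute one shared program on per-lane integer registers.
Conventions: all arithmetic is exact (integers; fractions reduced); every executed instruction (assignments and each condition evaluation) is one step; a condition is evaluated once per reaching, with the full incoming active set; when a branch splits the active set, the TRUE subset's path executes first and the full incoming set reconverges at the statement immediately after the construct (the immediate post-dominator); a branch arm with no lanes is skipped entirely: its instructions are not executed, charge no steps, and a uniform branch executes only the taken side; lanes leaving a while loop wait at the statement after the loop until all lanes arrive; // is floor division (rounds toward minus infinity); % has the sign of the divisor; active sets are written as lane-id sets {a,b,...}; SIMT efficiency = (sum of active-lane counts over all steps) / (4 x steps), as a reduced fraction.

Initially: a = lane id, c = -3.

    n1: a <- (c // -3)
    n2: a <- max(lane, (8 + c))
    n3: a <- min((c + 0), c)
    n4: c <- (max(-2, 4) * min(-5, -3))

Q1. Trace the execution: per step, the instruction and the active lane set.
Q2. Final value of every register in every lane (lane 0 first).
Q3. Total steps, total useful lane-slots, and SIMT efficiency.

step 0: a <- (c // -3)               {0,1,2,3}
step 1: a <- max(lane, (8 + c))      {0,1,2,3}
step 2: a <- min((c + 0), c)         {0,1,2,3}
step 3: c <- (max(-2, 4) * min(-5, -3)) {0,1,2,3}

Answer: 4 steps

a: -3,-3,-3,-3
c: -20,-20,-20,-20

steps = 4; useful = 16; efficiency = 16/16 = 1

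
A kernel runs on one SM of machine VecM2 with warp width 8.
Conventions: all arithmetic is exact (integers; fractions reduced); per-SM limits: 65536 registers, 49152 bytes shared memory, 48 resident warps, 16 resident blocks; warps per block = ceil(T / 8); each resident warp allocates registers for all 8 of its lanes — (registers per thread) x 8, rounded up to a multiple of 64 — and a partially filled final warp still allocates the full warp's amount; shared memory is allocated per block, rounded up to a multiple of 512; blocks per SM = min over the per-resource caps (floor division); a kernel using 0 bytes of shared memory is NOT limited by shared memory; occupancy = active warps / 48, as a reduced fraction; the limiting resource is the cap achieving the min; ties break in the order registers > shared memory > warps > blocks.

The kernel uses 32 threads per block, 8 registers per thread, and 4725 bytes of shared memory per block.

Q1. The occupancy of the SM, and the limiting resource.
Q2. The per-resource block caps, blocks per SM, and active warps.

Answer: occupancy 3/4, limited by shared memory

registers: 256 blocks
shared memory: 9 blocks
warps: 12 blocks
blocks: 16 blocks

Answer: 9 blocks, 36 active warps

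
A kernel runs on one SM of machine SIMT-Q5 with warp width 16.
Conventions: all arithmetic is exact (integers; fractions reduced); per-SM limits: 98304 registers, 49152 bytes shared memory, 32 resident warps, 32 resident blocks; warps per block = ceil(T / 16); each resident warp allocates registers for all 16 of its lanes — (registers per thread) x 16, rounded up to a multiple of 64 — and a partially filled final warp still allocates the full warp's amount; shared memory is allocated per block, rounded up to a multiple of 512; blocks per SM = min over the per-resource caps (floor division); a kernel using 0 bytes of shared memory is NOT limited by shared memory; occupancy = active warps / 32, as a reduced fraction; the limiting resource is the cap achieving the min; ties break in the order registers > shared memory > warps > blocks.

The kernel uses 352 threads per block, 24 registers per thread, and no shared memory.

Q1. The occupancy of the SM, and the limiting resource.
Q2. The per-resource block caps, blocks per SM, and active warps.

Answer: occupancy 11/16, limited by warps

registers: 11 blocks
shared memory: no limit (kernel uses none)
warps: 1 block
blocks: 32 blocks

Answer: 1 block, 22 active warps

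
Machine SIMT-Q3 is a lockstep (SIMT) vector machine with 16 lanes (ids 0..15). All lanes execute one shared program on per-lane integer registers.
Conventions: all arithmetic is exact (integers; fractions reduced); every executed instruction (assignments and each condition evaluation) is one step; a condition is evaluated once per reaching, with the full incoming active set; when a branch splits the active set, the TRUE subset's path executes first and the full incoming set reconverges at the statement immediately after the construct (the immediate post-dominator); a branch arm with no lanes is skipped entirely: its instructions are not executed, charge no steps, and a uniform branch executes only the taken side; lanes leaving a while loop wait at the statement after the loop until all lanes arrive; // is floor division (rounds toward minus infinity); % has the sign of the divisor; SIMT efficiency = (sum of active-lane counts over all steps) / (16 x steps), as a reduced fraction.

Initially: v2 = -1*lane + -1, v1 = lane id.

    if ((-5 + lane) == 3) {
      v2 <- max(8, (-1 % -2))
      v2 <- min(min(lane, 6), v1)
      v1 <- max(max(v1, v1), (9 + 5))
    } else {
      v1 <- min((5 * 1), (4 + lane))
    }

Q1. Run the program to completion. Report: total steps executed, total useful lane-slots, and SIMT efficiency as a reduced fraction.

Answer: 5 steps, 34 useful, 17/40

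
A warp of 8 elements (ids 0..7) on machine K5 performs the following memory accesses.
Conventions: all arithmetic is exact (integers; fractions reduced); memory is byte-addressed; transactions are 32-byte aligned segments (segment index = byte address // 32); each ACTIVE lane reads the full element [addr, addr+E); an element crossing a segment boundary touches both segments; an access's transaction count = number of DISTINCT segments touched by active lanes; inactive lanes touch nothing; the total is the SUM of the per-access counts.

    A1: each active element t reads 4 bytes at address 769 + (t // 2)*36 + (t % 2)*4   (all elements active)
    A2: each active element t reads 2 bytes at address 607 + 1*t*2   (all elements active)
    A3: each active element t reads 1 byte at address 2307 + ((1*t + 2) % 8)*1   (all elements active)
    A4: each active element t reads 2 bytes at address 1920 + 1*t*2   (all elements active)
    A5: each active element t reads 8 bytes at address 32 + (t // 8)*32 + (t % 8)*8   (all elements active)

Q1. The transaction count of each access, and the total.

A1: 4 transactions
A2: 2 transactions
A3: 1 transaction
A4: 1 transaction
A5: 2 transactions

Answer: 4,2,1,1,2; total 10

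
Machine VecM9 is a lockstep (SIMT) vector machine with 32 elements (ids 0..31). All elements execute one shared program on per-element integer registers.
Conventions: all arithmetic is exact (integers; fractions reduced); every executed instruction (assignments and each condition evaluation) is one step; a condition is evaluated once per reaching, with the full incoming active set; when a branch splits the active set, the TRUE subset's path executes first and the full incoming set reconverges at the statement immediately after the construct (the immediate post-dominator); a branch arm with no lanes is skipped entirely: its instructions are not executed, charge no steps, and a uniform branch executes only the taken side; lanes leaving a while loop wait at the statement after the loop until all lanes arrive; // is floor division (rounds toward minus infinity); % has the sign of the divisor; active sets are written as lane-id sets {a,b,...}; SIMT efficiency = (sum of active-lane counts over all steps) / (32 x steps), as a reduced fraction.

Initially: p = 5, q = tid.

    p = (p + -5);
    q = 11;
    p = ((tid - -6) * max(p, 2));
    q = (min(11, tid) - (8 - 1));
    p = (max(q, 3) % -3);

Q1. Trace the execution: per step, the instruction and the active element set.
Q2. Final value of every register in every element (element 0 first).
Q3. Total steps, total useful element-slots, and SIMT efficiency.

step 0: p <- (p + -5)                {0,1,2,3,4,5,6,7,8,9,10,11,12,13,14,15,16,17,18,19,20,21,22,23,24,25,26,27,28,29,30,31}
step 1: q <- 11                      {0,1,2,3,4,5,6,7,8,9,10,11,12,13,14,15,16,17,18,19,20,21,22,23,24,25,26,27,28,29,30,31}
step 2: p <- ((tid - -6) * max(p, 2)) {0,1,2,3,4,5,6,7,8,9,10,11,12,13,14,15,16,17,18,19,20,21,22,23,24,25,26,27,28,29,30,31}
step 3: q <- (min(11, tid) - (8 - 1)) {0,1,2,3,4,5,6,7,8,9,10,11,12,13,14,15,16,17,18,19,20,21,22,23,24,25,26,27,28,29,30,31}
step 4: p <- (max(q, 3) % -3)        {0,1,2,3,4,5,6,7,8,9,10,11,12,13,14,15,16,17,18,19,20,21,22,23,24,25,26,27,28,29,30,31}

Answer: 5 steps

p: 0,0,0,0,0,0,0,0,0,0,0,-2,-2,-2,-2,-2,-2,-2,-2,-2,-2,-2,-2,-2,-2,-2,-2,-2,-2,-2,-2,-2
q: -7,-6,-5,-4,-3,-2,-1,0,1,2,3,4,4,4,4,4,4,4,4,4,4,4,4,4,4,4,4,4,4,4,4,4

steps = 5; useful = 160; efficiency = 160/160 = 1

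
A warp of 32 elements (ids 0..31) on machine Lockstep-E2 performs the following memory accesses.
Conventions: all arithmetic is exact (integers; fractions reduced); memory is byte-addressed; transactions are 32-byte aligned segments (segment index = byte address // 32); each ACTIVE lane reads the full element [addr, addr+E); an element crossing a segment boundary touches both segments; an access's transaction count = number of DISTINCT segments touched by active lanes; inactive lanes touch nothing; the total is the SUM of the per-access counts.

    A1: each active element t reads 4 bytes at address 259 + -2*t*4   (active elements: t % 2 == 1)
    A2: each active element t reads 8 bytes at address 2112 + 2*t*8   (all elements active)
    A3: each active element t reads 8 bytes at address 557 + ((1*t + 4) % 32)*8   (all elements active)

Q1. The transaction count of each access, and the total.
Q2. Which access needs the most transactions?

A1: 8 transactions
A2: 16 transactions
A3: 9 transactions

Answer: 8,16,9; total 33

Answer: A2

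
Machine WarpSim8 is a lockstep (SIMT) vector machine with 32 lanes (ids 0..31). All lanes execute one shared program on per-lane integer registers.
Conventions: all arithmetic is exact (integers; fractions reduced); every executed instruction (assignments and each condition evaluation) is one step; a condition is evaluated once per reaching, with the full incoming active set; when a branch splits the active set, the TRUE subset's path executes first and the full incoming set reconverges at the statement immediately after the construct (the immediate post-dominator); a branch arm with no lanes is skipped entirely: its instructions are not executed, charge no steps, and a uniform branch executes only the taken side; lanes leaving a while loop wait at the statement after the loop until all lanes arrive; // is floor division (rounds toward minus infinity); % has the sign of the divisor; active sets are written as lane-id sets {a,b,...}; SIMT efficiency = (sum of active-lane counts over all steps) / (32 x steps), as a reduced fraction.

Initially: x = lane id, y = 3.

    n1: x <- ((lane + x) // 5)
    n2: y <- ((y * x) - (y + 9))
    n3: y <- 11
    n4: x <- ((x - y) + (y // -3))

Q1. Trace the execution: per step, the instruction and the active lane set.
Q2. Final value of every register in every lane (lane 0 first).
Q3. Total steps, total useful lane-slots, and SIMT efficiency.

step 0: x <- ((lane + x) // 5)       {0,1,2,3,4,5,6,7,8,9,10,11,12,13,14,15,16,17,18,19,20,21,22,23,24,25,26,27,28,29,30,31}
step 1: y <- ((y * x) - (y + 9))     {0,1,2,3,4,5,6,7,8,9,10,11,12,13,14,15,16,17,18,19,20,21,22,23,24,25,26,27,28,29,30,31}
step 2: y <- 11                      {0,1,2,3,4,5,6,7,8,9,10,11,12,13,14,15,16,17,18,19,20,21,22,23,24,25,26,27,28,29,30,31}
step 3: x <- ((x - y) + (y // -3))   {0,1,2,3,4,5,6,7,8,9,10,11,12,13,14,15,16,17,18,19,20,21,22,23,24,25,26,27,28,29,30,31}

Answer: 4 steps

x: -15,-15,-15,-14,-14,-13,-13,-13,-12,-12,-11,-11,-11,-10,-10,-9,-9,-9,-8,-8,-7,-7,-7,-6,-6,-5,-5,-5,-4,-4,-3,-3
y: 11,11,11,11,11,11,11,11,11,11,11,11,11,11,11,11,11,11,11,11,11,11,11,11,11,11,11,11,11,11,11,11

steps = 4; useful = 128; efficiency = 128/128 = 1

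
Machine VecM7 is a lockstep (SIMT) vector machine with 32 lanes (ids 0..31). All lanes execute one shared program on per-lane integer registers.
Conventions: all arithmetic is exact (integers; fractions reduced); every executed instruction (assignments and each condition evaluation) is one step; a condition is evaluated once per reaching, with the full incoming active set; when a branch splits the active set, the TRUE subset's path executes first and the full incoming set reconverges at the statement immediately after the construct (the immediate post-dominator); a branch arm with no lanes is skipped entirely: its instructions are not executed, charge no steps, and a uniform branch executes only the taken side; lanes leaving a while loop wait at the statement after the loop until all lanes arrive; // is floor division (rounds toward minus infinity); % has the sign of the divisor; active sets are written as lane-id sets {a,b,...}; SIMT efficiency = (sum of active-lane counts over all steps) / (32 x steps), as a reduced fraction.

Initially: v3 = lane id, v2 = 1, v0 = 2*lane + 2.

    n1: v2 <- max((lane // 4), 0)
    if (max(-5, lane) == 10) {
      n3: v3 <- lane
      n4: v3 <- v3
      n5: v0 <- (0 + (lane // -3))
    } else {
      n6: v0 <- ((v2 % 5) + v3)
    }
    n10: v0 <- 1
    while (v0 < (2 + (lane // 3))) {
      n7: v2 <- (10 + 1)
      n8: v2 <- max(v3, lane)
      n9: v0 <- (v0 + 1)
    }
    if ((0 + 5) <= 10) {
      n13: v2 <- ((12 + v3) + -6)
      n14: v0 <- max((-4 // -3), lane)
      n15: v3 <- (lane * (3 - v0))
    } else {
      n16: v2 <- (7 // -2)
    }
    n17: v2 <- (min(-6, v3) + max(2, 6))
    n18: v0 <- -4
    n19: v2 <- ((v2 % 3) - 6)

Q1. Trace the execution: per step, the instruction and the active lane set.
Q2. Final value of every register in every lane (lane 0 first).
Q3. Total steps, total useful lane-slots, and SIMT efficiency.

step 0: v2 <- max((lane // 4), 0)    {0,1,2,3,4,5,6,7,8,9,10,11,12,13,14,15,16,17,18,19,20,21,22,23,24,25,26,27,28,29,30,31}
step 1: eval (max(-5, lane) == 10)   {0,1,2,3,4,5,6,7,8,9,10,11,12,13,14,15,16,17,18,19,20,21,22,23,24,25,26,27,28,29,30,31}
step 2: v3 <- lane                   {10}
step 3: v3 <- v3                     {10}
step 4: v0 <- (0 + (lane // -3))     {10}
step 5: v0 <- ((v2 % 5) + v3)        {0,1,2,3,4,5,6,7,8,9,11,12,13,14,15,16,17,18,19,20,21,22,23,24,25,26,27,28,29,30,31}
step 6: v0 <- 1                      {0,1,2,3,4,5,6,7,8,9,10,11,12,13,14,15,16,17,18,19,20,21,22,23,24,25,26,27,28,29,30,31}
step 7: eval (v0 < (2 + (lane // 3))) {0,1,2,3,4,5,6,7,8,9,10,11,12,13,14,15,16,17,18,19,20,21,22,23,24,25,26,27,28,29,30,31}
step 8: v2 <- (10 + 1)               {0,1,2,3,4,5,6,7,8,9,10,11,12,13,14,15,16,17,18,19,20,21,22,23,24,25,26,27,28,29,30,31}
step 9: v2 <- max(v3, lane)          {0,1,2,3,4,5,6,7,8,9,10,11,12,13,14,15,16,17,18,19,20,21,22,23,24,25,26,27,28,29,30,31}
step 10: v0 <- (v0 + 1)               {0,1,2,3,4,5,6,7,8,9,10,11,12,13,14,15,16,17,18,19,20,21,22,23,24,25,26,27,28,29,30,31}
step 11: eval (v0 < (2 + (lane // 3))) {0,1,2,3,4,5,6,7,8,9,10,11,12,13,14,15,16,17,18,19,20,21,22,23,24,25,26,27,28,29,30,31}
step 12: v2 <- (10 + 1)               {3,4,5,6,7,8,9,10,11,12,13,14,15,16,17,18,19,20,21,22,23,24,25,26,27,28,29,30,31}
step 13: v2 <- max(v3, lane)          {3,4,5,6,7,8,9,10,11,12,13,14,15,16,17,18,19,20,21,22,23,24,25,26,27,28,29,30,31}
step 14: v0 <- (v0 + 1)               {3,4,5,6,7,8,9,10,11,12,13,14,15,16,17,18,19,20,21,22,23,24,25,26,27,28,29,30,31}
step 15: eval (v0 < (2 + (lane // 3))) {3,4,5,6,7,8,9,10,11,12,13,14,15,16,17,18,19,20,21,22,23,24,25,26,27,28,29,30,31}
step 16: v2 <- (10 + 1)               {6,7,8,9,10,11,12,13,14,15,16,17,18,19,20,21,22,23,24,25,26,27,28,29,30,31}
step 17: v2 <- max(v3, lane)          {6,7,8,9,10,11,12,13,14,15,16,17,18,19,20,21,22,23,24,25,26,27,28,29,30,31}
step 18: v0 <- (v0 + 1)               {6,7,8,9,10,11,12,13,14,15,16,17,18,19,20,21,22,23,24,25,26,27,28,29,30,31}
step 19: eval (v0 < (2 + (lane // 3))) {6,7,8,9,10,11,12,13,14,15,16,17,18,19,20,21,22,23,24,25,26,27,28,29,30,31}
step 20: v2 <- (10 + 1)               {9,10,11,12,13,14,15,16,17,18,19,20,21,22,23,24,25,26,27,28,29,30,31}
step 21: v2 <- max(v3, lane)          {9,10,11,12,13,14,15,16,17,18,19,20,21,22,23,24,25,26,27,28,29,30,31}
step 22: v0 <- (v0 + 1)               {9,10,11,12,13,14,15,16,17,18,19,20,21,22,23,24,25,26,27,28,29,30,31}
step 23: eval (v0 < (2 + (lane // 3))) {9,10,11,12,13,14,15,16,17,18,19,20,21,22,23,24,25,26,27,28,29,30,31}
step 24: v2 <- (10 + 1)               {12,13,14,15,16,17,18,19,20,21,22,23,24,25,26,27,28,29,30,31}
step 25: v2 <- max(v3, lane)          {12,13,14,15,16,17,18,19,20,21,22,23,24,25,26,27,28,29,30,31}
step 26: v0 <- (v0 + 1)               {12,13,14,15,16,17,18,19,20,21,22,23,24,25,26,27,28,29,30,31}
step 27: eval (v0 < (2 + (lane // 3))) {12,13,14,15,16,17,18,19,20,21,22,23,24,25,26,27,28,29,30,31}
step 28: v2 <- (10 + 1)               {15,16,17,18,19,20,21,22,23,24,25,26,27,28,29,30,31}
step 29: v2 <- max(v3, lane)          {15,16,17,18,19,20,21,22,23,24,25,26,27,28,29,30,31}
step 30: v0 <- (v0 + 1)               {15,16,17,18,19,20,21,22,23,24,25,26,27,28,29,30,31}
step 31: eval (v0 < (2 + (lane // 3))) {15,16,17,18,19,20,21,22,23,24,25,26,27,28,29,30,31}
step 32: v2 <- (10 + 1)               {18,19,20,21,22,23,24,25,26,27,28,29,30,31}
step 33: v2 <- max(v3, lane)          {18,19,20,21,22,23,24,25,26,27,28,29,30,31}
step 34: v0 <- (v0 + 1)               {18,19,20,21,22,23,24,25,26,27,28,29,30,31}
step 35: eval (v0 < (2 + (lane // 3))) {18,19,20,21,22,23,24,25,26,27,28,29,30,31}
step 36: v2 <- (10 + 1)               {21,22,23,24,25,26,27,28,29,30,31}
step 37: v2 <- max(v3, lane)          {21,22,23,24,25,26,27,28,29,30,31}
step 38: v0 <- (v0 + 1)               {21,22,23,24,25,26,27,28,29,30,31}
step 39: eval (v0 < (2 + (lane // 3))) {21,22,23,24,25,26,27,28,29,30,31}
step 40: v2 <- (10 + 1)               {24,25,26,27,28,29,30,31}
step 41: v2 <- max(v3, lane)          {24,25,26,27,28,29,30,31}
step 42: v0 <- (v0 + 1)               {24,25,26,27,28,29,30,31}
step 43: eval (v0 < (2 + (lane // 3))) {24,25,26,27,28,29,30,31}
step 44: v2 <- (10 + 1)               {27,28,29,30,31}
step 45: v2 <- max(v3, lane)          {27,28,29,30,31}
step 46: v0 <- (v0 + 1)               {27,28,29,30,31}
step 47: eval (v0 < (2 + (lane // 3))) {27,28,29,30,31}
step 48: v2 <- (10 + 1)               {30,31}
step 49: v2 <- max(v3, lane)          {30,31}
step 50: v0 <- (v0 + 1)               {30,31}
step 51: eval (v0 < (2 + (lane // 3))) {30,31}
step 52: eval ((0 + 5) <= 10)         {0,1,2,3,4,5,6,7,8,9,10,11,12,13,14,15,16,17,18,19,20,21,22,23,24,25,26,27,28,29,30,31}
step 53: v2 <- ((12 + v3) + -6)       {0,1,2,3,4,5,6,7,8,9,10,11,12,13,14,15,16,17,18,19,20,21,22,23,24,25,26,27,28,29,30,31}
step 54: v0 <- max((-4 // -3), lane)  {0,1,2,3,4,5,6,7,8,9,10,11,12,13,14,15,16,17,18,19,20,21,22,23,24,25,26,27,28,29,30,31}
step 55: v3 <- (lane * (3 - v0))      {0,1,2,3,4,5,6,7,8,9,10,11,12,13,14,15,16,17,18,19,20,21,22,23,24,25,26,27,28,29,30,31}
step 56: v2 <- (min(-6, v3) + max(2, 6)) {0,1,2,3,4,5,6,7,8,9,10,11,12,13,14,15,16,17,18,19,20,21,22,23,24,25,26,27,28,29,30,31}
step 57: v0 <- -4                     {0,1,2,3,4,5,6,7,8,9,10,11,12,13,14,15,16,17,18,19,20,21,22,23,24,25,26,27,28,29,30,31}
step 58: v2 <- ((v2 % 3) - 6)         {0,1,2,3,4,5,6,7,8,9,10,11,12,13,14,15,16,17,18,19,20,21,22,23,24,25,26,27,28,29,30,31}

Answer: 59 steps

v3: 0,2,2,0,-4,-10,-18,-28,-40,-54,-70,-88,-108,-130,-154,-180,-208,-238,-270,-304,-340,-378,-418,-460,-504,-550,-598,-648,-700,-754,-810,-868
v2: -6,-6,-6,-6,-6,-4,-6,-4,-4,-6,-4,-4,-6,-4,-4,-6,-4,-4,-6,-4,-4,-6,-4,-4,-6,-4,-4,-6,-4,-4,-6,-4
v0: -4,-4,-4,-4,-4,-4,-4,-4,-4,-4,-4,-4,-4,-4,-4,-4,-4,-4,-4,-4,-4,-4,-4,-4,-4,-4,-4,-4,-4,-4,-4,-4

steps = 59; useful = 1134; efficiency = 1134/1888 = 567/944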